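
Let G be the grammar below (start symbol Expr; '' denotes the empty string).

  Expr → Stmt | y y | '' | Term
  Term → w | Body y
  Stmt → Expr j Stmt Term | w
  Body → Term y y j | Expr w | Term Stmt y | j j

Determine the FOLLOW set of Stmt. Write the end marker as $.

In Expr → Stmt: Stmt is at the end, add FOLLOW(Expr) = { $, j, w }.
In Stmt → Expr j Stmt Term: add FIRST(Term) = { j, w, y }.
In Body → Term Stmt y: add FIRST(y) = { y }.
Union: FOLLOW(Stmt) = { $, j, w, y }.

{ $, j, w, y }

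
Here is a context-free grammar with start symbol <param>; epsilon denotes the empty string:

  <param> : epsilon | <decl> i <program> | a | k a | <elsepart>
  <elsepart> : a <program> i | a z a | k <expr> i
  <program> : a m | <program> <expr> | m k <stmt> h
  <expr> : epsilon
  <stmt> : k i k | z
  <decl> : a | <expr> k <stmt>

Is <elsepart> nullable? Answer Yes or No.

Nullable nonterminals: <expr>, <param>.
No production of <elsepart> has an RHS whose symbols are all nullable, so <elsepart> is not nullable.

No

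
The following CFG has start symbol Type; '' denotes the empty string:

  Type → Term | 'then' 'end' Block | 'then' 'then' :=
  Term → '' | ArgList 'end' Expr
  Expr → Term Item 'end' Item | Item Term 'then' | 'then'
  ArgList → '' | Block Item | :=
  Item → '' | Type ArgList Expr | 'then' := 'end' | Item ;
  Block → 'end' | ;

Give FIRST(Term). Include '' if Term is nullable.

Term → '' contributes ''.
From Term → ArgList 'end' Expr: ArgList nullable, take FIRST(ArgList) ∪ {'end'} = { 'end', :=, ; }.
Union: FIRST(Term) = { 'end', :=, ;, '' }.

{ 'end', :=, ;, '' }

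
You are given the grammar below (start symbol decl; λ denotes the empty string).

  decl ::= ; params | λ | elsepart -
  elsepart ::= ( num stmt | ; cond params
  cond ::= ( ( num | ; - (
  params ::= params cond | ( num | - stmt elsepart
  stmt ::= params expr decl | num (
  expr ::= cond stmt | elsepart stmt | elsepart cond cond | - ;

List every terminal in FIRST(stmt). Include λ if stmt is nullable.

From stmt ::= params expr decl: add FIRST(params) = { (, - }.
stmt ::= num ( contributes {num}.
Union: FIRST(stmt) = { (, -, num }.

{ (, -, num }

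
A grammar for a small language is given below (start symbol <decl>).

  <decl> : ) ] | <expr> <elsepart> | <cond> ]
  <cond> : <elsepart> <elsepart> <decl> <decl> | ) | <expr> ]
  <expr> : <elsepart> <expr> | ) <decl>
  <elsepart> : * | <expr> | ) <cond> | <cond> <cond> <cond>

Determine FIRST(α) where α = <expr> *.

Add FIRST(<expr>) = { ), * }; <expr> is not nullable, stop.

{ ), * }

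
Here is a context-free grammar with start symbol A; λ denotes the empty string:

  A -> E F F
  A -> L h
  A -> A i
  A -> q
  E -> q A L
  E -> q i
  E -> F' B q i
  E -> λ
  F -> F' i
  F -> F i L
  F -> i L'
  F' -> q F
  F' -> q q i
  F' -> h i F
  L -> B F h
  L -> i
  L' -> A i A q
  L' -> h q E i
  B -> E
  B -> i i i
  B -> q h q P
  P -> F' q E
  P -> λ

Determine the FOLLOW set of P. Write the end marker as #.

In B -> q h q P: P is at the end, add FOLLOW(B) = { h, i, q }.
Union: FOLLOW(P) = { h, i, q }.

{ h, i, q }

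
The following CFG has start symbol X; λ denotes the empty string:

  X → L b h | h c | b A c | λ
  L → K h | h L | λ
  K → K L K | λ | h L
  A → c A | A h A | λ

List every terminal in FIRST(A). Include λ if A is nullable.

{ c, h, λ }

A → c A contributes {c}.
From A → A h A: A nullable, take FIRST(A) ∪ {h} = { c, h }.
A → λ contributes λ.
Union: FIRST(A) = { c, h, λ }.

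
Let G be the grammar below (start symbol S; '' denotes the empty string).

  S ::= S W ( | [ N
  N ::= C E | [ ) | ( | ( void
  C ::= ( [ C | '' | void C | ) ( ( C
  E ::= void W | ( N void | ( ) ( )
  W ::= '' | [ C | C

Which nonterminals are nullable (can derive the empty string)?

{ C, W }

Directly nullable (have an ''-production): C, W.
No other nonterminal has a production whose RHS symbols are all nullable.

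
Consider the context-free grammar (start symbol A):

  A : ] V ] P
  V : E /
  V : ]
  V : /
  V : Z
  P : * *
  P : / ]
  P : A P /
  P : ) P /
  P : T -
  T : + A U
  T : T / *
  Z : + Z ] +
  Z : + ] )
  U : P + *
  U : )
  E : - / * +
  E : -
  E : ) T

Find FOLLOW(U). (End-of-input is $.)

In T : + A U: U is at the end, add FOLLOW(T) = { -, / }.
Union: FOLLOW(U) = { -, / }.

{ -, / }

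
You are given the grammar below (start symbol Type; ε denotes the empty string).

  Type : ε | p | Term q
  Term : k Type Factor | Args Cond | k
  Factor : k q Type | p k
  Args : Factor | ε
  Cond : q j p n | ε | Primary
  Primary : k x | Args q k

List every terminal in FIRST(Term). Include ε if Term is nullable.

Term : k Type Factor contributes {k}.
From Term : Args Cond: Args, Cond nullable, take FIRST(Args) ∪ FIRST(Cond) = { k, p, q }; also ε since the whole RHS is nullable.
Term : k contributes {k}.
Union: FIRST(Term) = { k, p, q, ε }.

{ k, p, q, ε }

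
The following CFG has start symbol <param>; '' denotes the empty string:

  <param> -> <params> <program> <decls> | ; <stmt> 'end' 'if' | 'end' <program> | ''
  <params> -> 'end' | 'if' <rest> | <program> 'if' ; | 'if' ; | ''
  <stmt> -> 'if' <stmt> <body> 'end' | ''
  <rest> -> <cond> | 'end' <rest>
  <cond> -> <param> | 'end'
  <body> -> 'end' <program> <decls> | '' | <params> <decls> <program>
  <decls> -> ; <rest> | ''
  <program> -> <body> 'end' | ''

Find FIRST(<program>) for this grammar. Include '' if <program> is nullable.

From <program> -> <body> 'end': <body> nullable, take FIRST(<body>) ∪ {'end'} = { 'end', 'if', ; }.
<program> -> '' contributes ''.
Union: FIRST(<program>) = { 'end', 'if', ;, '' }.

{ 'end', 'if', ;, '' }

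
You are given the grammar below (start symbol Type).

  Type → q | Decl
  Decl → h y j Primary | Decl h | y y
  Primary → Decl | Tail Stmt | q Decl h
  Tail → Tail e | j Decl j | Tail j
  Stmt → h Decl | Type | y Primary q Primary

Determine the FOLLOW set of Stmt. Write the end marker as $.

{ $, h, j, q }

In Primary → Tail Stmt: Stmt is at the end, add FOLLOW(Primary) = { $, h, j, q }.
Union: FOLLOW(Stmt) = { $, h, j, q }.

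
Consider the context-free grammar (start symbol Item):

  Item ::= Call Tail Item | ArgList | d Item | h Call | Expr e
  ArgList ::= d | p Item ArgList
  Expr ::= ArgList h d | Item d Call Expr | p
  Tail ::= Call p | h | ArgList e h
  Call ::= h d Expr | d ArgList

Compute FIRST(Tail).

From Tail ::= Call p: add FIRST(Call) = { d, h }.
Tail ::= h contributes {h}.
From Tail ::= ArgList e h: add FIRST(ArgList) = { d, p }.
Union: FIRST(Tail) = { d, h, p }.

{ d, h, p }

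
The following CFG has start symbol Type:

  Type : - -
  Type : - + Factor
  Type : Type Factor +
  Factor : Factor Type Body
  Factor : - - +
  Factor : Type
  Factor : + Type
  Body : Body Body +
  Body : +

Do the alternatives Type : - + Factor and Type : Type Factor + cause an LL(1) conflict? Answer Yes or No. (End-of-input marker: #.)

FIRST(- + Factor) = { - } and FIRST(Type Factor +) = { - }.
Both contain -, so the two alternatives are not disjoint — LL(1) conflict.

Yes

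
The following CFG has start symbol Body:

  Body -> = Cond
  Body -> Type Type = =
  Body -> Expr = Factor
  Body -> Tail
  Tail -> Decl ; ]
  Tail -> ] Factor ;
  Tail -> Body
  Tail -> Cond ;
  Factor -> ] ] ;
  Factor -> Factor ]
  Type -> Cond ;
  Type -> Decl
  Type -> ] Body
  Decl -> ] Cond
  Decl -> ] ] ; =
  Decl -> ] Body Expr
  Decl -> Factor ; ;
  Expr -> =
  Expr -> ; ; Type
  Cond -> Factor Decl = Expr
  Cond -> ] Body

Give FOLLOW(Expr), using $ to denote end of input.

In Body -> Expr = Factor: add FIRST(= Factor) = { = }.
In Decl -> ] Body Expr: Expr is at the end, add FOLLOW(Decl) = { $, ;, =, ] }.
In Cond -> Factor Decl = Expr: Expr is at the end, add FOLLOW(Cond) = { $, ;, =, ] }.
Union: FOLLOW(Expr) = { $, ;, =, ] }.

{ $, ;, =, ] }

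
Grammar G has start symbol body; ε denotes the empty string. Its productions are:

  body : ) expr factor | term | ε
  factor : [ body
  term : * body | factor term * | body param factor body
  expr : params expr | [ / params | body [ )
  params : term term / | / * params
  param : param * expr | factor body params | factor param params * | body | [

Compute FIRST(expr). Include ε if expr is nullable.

{ ), *, /, [ }

From expr : params expr: add FIRST(params) = { ), *, /, [ }.
expr : [ / params contributes {[}.
From expr : body [ ): body nullable, take FIRST(body) ∪ {[} = { ), *, [ }.
Union: FIRST(expr) = { ), *, /, [ }.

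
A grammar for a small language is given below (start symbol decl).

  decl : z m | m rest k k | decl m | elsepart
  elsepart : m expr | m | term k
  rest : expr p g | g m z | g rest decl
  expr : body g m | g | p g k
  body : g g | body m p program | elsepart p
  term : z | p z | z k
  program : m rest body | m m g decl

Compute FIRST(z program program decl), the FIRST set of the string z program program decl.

z is a terminal; add {z} and stop.

{ z }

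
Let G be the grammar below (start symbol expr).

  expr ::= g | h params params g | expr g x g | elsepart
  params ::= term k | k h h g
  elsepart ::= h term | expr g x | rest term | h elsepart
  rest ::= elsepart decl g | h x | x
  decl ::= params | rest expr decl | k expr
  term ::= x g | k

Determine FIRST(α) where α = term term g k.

{ k, x }

Add FIRST(term) = { k, x }; term is not nullable, stop.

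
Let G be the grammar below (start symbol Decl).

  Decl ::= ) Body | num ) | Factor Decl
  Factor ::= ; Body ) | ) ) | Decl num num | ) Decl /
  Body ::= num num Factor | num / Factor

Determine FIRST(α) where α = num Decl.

num is a terminal; add {num} and stop.

{ num }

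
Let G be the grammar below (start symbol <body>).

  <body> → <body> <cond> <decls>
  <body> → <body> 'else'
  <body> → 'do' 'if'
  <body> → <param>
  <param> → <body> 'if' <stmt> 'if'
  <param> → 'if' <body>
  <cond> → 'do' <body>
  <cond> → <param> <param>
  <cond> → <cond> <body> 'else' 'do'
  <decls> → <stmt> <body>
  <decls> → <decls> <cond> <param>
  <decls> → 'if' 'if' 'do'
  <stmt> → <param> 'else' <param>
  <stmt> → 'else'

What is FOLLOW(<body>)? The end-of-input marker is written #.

{ #, 'do', 'else', 'if' }

<body> is the start symbol, so # ∈ FOLLOW(<body>).
In <body> → <body> <cond> <decls>: add FIRST(<cond> <decls>) = { 'do', 'if' }.
In <body> → <body> 'else': add FIRST('else') = { 'else' }.
In <param> → <body> 'if' <stmt> 'if': add FIRST('if' <stmt> 'if') = { 'if' }.
In <param> → 'if' <body>: <body> is at the end, add FOLLOW(<param>) = { #, 'do', 'else', 'if' }.
In <cond> → 'do' <body>: <body> is at the end, add FOLLOW(<cond>) = { 'do', 'else', 'if' }.
In <cond> → <cond> <body> 'else' 'do': add FIRST('else' 'do') = { 'else' }.
In <decls> → <stmt> <body>: <body> is at the end, add FOLLOW(<decls>) = { #, 'do', 'else', 'if' }.
Union: FOLLOW(<body>) = { #, 'do', 'else', 'if' }.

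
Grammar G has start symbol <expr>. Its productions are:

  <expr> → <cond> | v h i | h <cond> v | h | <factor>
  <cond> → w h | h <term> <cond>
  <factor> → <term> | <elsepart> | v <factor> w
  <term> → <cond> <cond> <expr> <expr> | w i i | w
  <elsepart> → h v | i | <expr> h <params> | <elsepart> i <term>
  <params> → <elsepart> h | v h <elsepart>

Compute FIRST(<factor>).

{ h, i, v, w }

From <factor> → <term>: add FIRST(<term>) = { h, w }.
From <factor> → <elsepart>: add FIRST(<elsepart>) = { h, i, v, w }.
<factor> → v <factor> w contributes {v}.
Union: FIRST(<factor>) = { h, i, v, w }.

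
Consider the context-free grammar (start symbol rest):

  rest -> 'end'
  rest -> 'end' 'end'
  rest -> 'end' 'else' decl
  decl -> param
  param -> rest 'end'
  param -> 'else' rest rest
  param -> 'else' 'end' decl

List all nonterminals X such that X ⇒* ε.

No nonterminal has an empty production or an RHS whose symbols are all nullable.

{ } (none)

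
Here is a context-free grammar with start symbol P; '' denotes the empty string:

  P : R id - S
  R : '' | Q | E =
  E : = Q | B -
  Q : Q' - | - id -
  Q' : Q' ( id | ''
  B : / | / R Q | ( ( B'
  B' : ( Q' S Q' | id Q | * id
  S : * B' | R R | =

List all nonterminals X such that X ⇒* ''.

{ Q', R, S }

Directly nullable (have an ''-production): R, Q'.
S : R R with every symbol nullable, so S is nullable.
No other nonterminal has a production whose RHS symbols are all nullable.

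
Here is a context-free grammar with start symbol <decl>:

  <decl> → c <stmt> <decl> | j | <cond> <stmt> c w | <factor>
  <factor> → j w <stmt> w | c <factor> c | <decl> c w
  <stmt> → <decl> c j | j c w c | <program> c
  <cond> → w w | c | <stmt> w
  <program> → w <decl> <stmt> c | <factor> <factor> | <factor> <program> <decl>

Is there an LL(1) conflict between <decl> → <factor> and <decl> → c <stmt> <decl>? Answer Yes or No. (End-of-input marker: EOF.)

Yes

FIRST(<factor>) = { c, j, w } and FIRST(c <stmt> <decl>) = { c }.
Both contain c, so the two alternatives are not disjoint — LL(1) conflict.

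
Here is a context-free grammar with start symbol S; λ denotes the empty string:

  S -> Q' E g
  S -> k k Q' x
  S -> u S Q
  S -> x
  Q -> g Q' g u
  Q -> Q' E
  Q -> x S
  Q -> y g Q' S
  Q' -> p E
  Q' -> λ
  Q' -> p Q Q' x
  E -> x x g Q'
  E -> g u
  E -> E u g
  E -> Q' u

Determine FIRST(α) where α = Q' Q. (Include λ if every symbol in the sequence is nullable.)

Add FIRST(Q')\{λ} = { p }; Q' is nullable, continue.
Add FIRST(Q) = { g, p, u, x, y }; Q is not nullable, stop.

{ g, p, u, x, y }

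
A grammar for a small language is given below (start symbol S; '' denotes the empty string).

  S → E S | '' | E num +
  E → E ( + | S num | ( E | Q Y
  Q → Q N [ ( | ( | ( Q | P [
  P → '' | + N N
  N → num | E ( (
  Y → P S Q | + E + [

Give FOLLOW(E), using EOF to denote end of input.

In S → E S: add FIRST(S)\{''} = { (, +, [, num }.
  Since S is nullable, also add FOLLOW(S) = { EOF, (, +, [, num }.
In S → E num +: add FIRST(num +) = { num }.
In E → E ( +: add FIRST(( +) = { ( }.
In E → ( E: E is at the end, add FOLLOW(E) = { EOF, (, +, [, num }.
In N → E ( (: add FIRST(( () = { ( }.
In Y → + E + [: add FIRST(+ [) = { + }.
Union: FOLLOW(E) = { EOF, (, +, [, num }.

{ EOF, (, +, [, num }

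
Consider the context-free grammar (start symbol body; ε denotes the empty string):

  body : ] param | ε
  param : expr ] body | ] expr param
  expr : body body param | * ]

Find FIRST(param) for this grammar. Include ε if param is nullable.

{ *, ] }

From param : expr ] body: add FIRST(expr) = { *, ] }.
param : ] expr param contributes {]}.
Union: FIRST(param) = { *, ] }.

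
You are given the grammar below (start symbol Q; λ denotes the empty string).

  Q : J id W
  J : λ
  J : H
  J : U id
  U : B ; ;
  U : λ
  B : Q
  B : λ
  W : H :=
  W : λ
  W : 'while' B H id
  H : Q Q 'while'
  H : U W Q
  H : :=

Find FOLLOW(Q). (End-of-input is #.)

Q is the start symbol, so # ∈ FOLLOW(Q).
In B : Q: Q is at the end, add FOLLOW(B) = { 'while', :=, ;, id }.
In H : Q Q 'while': add FIRST(Q 'while') = { 'while', :=, ;, id }.
In H : Q Q 'while': add FIRST('while') = { 'while' }.
In H : U W Q: Q is at the end, add FOLLOW(H) = { :=, id }.
Union: FOLLOW(Q) = { #, 'while', :=, ;, id }.

{ #, 'while', :=, ;, id }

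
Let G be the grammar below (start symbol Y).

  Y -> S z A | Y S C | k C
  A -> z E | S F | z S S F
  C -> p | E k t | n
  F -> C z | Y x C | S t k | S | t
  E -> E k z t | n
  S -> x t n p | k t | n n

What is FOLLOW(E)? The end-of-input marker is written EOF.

In A -> z E: E is at the end, add FOLLOW(A) = { EOF, k, n, x }.
In C -> E k t: add FIRST(k t) = { k }.
In E -> E k z t: add FIRST(k z t) = { k }.
Union: FOLLOW(E) = { EOF, k, n, x }.

{ EOF, k, n, x }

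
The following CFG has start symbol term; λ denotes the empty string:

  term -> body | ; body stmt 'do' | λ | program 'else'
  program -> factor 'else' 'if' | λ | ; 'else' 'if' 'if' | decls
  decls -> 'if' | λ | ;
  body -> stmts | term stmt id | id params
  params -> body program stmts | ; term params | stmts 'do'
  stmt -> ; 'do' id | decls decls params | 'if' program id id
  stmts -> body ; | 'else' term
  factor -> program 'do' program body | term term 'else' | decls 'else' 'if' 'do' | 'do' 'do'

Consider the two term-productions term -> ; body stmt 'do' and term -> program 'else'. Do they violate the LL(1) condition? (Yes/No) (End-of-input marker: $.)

FIRST(; body stmt 'do') = { ; } and FIRST(program 'else') = { 'do', 'else', 'if', ;, id }.
Both contain ;, so the two alternatives are not disjoint — LL(1) conflict.

Yes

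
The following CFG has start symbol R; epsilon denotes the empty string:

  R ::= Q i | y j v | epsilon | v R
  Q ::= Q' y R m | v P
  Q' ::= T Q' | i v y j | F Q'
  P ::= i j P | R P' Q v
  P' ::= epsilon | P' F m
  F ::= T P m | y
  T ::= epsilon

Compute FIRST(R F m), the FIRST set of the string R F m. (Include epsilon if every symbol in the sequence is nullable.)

{ i, v, y }

Add FIRST(R)\{epsilon} = { i, v, y }; R is nullable, continue.
Add FIRST(F) = { i, v, y }; F is not nullable, stop.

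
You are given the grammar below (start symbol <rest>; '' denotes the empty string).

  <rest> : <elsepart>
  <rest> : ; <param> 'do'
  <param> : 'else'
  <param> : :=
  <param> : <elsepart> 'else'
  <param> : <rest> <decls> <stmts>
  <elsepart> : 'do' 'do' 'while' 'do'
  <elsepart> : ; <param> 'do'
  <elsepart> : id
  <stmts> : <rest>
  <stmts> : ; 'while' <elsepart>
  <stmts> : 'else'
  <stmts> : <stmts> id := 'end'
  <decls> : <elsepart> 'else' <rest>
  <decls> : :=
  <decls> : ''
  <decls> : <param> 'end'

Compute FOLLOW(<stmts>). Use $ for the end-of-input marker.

In <param> : <rest> <decls> <stmts>: <stmts> is at the end, add FOLLOW(<param>) = { 'do', 'end' }.
In <stmts> : <stmts> id := 'end': add FIRST(id := 'end') = { id }.
Union: FOLLOW(<stmts>) = { 'do', 'end', id }.

{ 'do', 'end', id }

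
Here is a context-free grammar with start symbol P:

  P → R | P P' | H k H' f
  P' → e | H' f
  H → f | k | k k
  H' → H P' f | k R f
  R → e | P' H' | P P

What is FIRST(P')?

P' → e contributes {e}.
From P' → H' f: add FIRST(H') = { f, k }.
Union: FIRST(P') = { e, f, k }.

{ e, f, k }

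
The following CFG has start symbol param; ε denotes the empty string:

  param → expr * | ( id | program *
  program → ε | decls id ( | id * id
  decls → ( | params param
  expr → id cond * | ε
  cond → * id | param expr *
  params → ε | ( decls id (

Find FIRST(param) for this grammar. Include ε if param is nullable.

{ (, *, id }

From param → expr *: expr nullable, take FIRST(expr) ∪ {*} = { *, id }.
param → ( id contributes {(}.
From param → program *: program nullable, take FIRST(program) ∪ {*} = { (, *, id }.
Union: FIRST(param) = { (, *, id }.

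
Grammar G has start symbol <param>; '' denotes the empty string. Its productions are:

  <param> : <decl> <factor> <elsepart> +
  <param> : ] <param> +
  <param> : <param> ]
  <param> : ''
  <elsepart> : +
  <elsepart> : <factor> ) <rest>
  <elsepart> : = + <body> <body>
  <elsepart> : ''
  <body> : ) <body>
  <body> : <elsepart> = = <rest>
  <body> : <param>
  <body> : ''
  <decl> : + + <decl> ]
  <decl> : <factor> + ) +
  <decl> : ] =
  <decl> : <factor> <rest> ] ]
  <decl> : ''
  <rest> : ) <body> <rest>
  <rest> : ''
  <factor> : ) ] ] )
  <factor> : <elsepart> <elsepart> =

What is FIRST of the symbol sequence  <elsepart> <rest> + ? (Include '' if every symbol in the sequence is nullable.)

Add FIRST(<elsepart>)\{''} = { ), +, = }; <elsepart> is nullable, continue.
Add FIRST(<rest>)\{''} = { ) }; <rest> is nullable, continue.
+ is a terminal; add {+} and stop.

{ ), +, = }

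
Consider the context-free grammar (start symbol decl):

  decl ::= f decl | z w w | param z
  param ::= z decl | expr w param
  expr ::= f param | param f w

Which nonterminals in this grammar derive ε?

No nonterminal has an empty production or an RHS whose symbols are all nullable.

{ } (none)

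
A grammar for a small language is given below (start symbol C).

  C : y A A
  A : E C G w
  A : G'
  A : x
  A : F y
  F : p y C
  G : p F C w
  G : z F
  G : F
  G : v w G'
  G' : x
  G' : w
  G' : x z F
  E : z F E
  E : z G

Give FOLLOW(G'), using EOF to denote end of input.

{ EOF, p, v, w, x, y, z }

In A : G': G' is at the end, add FOLLOW(A) = { EOF, p, v, w, x, y, z }.
In G : v w G': G' is at the end, add FOLLOW(G) = { w, y }.
Union: FOLLOW(G') = { EOF, p, v, w, x, y, z }.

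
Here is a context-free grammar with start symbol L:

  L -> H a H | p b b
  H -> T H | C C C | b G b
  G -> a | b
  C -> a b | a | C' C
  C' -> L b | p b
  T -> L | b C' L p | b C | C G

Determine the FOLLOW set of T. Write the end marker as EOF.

In H -> T H: add FIRST(H) = { a, b, p }.
Union: FOLLOW(T) = { a, b, p }.

{ a, b, p }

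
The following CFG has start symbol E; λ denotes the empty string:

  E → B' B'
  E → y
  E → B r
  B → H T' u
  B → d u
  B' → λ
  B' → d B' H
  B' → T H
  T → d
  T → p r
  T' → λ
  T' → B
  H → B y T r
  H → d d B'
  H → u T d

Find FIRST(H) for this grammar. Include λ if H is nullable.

From H → B y T r: add FIRST(B) = { d, u }.
H → d d B' contributes {d}.
H → u T d contributes {u}.
Union: FIRST(H) = { d, u }.

{ d, u }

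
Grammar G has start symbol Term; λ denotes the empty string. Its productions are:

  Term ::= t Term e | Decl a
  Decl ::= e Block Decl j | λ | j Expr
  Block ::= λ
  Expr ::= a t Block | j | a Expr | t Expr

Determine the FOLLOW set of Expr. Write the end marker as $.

{ a, j }

In Decl ::= j Expr: Expr is at the end, add FOLLOW(Decl) = { a, j }.
In Expr ::= a Expr: Expr is at the end, add FOLLOW(Expr) = { a, j }.
In Expr ::= t Expr: Expr is at the end, add FOLLOW(Expr) = { a, j }.
Union: FOLLOW(Expr) = { a, j }.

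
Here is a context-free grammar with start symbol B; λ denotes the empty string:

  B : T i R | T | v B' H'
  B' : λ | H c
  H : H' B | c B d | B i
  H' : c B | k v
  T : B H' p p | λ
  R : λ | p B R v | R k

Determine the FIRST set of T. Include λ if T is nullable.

From T : B H' p p: B nullable, take FIRST(B) ∪ FIRST(H') = { c, i, k, v }.
T : λ contributes λ.
Union: FIRST(T) = { c, i, k, v, λ }.

{ c, i, k, v, λ }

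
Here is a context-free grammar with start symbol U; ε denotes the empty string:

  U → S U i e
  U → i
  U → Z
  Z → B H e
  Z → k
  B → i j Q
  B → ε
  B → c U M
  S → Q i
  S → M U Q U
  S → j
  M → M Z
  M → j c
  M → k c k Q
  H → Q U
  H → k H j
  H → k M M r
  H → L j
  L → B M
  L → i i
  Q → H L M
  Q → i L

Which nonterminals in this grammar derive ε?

Directly nullable (have an ε-production): B.
No other nonterminal has a production whose RHS symbols are all nullable.

{ B }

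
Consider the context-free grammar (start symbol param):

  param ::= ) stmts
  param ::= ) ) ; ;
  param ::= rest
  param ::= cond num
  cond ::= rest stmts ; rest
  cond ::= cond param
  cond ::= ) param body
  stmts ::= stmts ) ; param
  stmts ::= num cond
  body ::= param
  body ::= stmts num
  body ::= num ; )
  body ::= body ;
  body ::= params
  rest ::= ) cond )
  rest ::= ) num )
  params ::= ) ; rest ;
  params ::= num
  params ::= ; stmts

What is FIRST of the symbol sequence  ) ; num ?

{ ) }

) is a terminal; add {)} and stop.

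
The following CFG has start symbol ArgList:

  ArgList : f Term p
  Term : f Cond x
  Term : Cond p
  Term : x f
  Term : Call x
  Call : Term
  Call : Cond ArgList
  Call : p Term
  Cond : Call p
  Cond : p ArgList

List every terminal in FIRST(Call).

{ f, p, x }

From Call : Term: add FIRST(Term) = { f, p, x }.
From Call : Cond ArgList: add FIRST(Cond) = { f, p, x }.
Call : p Term contributes {p}.
Union: FIRST(Call) = { f, p, x }.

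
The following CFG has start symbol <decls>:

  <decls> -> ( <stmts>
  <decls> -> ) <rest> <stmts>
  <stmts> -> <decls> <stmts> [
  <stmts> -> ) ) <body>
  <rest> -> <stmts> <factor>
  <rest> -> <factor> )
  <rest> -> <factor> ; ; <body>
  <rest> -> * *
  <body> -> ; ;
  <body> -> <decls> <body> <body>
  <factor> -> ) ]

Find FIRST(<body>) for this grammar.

<body> -> ; ; contributes {;}.
From <body> -> <decls> <body> <body>: add FIRST(<decls>) = { (, ) }.
Union: FIRST(<body>) = { (, ), ; }.

{ (, ), ; }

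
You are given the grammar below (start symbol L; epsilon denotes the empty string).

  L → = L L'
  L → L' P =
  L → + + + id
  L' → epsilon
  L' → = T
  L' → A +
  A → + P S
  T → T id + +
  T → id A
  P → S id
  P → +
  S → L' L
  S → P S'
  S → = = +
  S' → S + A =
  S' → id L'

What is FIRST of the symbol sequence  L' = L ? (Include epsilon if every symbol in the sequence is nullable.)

Add FIRST(L')\{epsilon} = { +, = }; L' is nullable, continue.
= is a terminal; add {=} and stop.

{ +, = }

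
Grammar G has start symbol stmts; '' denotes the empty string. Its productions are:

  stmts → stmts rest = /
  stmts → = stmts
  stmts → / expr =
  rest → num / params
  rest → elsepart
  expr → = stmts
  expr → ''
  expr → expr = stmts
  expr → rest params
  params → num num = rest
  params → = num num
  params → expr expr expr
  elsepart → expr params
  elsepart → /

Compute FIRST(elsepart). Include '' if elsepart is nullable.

{ /, =, num, '' }

From elsepart → expr params: expr, params nullable, take FIRST(expr) ∪ FIRST(params) = { /, =, num }; also '' since the whole RHS is nullable.
elsepart → / contributes {/}.
Union: FIRST(elsepart) = { /, =, num, '' }.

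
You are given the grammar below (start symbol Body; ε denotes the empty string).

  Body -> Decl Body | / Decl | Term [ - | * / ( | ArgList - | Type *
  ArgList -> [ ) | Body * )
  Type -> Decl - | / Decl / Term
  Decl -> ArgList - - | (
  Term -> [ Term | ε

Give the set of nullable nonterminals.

Directly nullable (have an ε-production): Term.
No other nonterminal has a production whose RHS symbols are all nullable.

{ Term }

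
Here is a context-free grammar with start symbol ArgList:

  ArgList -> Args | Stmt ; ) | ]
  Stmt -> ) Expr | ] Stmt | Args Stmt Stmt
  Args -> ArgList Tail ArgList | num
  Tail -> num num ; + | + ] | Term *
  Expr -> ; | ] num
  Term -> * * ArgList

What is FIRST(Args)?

{ ), ], num }

From Args -> ArgList Tail ArgList: add FIRST(ArgList) = { ), ], num }.
Args -> num contributes {num}.
Union: FIRST(Args) = { ), ], num }.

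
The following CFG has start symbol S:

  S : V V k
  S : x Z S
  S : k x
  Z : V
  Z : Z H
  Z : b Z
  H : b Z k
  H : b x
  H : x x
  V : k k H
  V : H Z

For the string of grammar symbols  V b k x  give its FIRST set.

{ b, k, x }

Add FIRST(V) = { b, k, x }; V is not nullable, stop.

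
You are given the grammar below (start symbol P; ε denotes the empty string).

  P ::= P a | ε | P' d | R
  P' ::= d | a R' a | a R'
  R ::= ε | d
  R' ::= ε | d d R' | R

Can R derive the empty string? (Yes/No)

Yes

R has an ε-production, so R ⇒ ε.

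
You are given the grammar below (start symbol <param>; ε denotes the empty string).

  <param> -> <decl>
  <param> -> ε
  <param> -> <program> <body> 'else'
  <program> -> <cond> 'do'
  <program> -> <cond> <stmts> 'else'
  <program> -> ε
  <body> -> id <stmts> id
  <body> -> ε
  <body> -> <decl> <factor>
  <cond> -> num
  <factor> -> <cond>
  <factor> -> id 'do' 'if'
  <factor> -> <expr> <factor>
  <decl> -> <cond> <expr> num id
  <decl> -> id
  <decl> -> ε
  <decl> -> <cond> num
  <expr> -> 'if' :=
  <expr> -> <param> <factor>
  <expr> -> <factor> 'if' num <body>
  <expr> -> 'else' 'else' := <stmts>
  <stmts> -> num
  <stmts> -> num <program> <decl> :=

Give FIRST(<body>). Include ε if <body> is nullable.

{ 'else', 'if', id, num, ε }

<body> -> id <stmts> id contributes {id}.
<body> -> ε contributes ε.
From <body> -> <decl> <factor>: <decl> nullable, take FIRST(<decl>) ∪ FIRST(<factor>) = { 'else', 'if', id, num }.
Union: FIRST(<body>) = { 'else', 'if', id, num, ε }.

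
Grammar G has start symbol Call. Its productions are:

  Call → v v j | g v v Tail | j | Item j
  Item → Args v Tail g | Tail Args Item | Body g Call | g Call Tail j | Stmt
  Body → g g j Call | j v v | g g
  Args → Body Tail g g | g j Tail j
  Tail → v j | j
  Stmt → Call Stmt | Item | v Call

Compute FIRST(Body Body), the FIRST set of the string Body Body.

{ g, j }

Add FIRST(Body) = { g, j }; Body is not nullable, stop.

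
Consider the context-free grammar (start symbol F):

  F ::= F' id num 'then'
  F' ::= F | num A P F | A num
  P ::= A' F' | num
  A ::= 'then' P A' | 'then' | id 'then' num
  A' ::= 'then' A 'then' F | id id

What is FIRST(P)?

From P ::= A' F': add FIRST(A') = { 'then', id }.
P ::= num contributes {num}.
Union: FIRST(P) = { 'then', id, num }.

{ 'then', id, num }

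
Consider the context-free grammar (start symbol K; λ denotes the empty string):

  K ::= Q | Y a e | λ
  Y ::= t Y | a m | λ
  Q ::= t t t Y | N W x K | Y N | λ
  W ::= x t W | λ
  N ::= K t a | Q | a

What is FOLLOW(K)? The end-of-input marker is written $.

K is the start symbol, so $ ∈ FOLLOW(K).
In Q ::= N W x K: K is at the end, add FOLLOW(Q) = { $, t, x }.
In N ::= K t a: add FIRST(t a) = { t }.
Union: FOLLOW(K) = { $, t, x }.

{ $, t, x }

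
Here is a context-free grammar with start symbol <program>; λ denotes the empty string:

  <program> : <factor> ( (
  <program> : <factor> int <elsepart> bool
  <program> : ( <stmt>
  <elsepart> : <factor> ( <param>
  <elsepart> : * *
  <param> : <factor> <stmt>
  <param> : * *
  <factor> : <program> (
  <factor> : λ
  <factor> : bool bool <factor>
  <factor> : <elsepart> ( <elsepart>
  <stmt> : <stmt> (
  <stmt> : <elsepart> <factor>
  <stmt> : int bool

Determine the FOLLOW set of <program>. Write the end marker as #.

{ #, ( }

<program> is the start symbol, so # ∈ FOLLOW(<program>).
In <factor> : <program> (: add FIRST(() = { ( }.
Union: FOLLOW(<program>) = { #, ( }.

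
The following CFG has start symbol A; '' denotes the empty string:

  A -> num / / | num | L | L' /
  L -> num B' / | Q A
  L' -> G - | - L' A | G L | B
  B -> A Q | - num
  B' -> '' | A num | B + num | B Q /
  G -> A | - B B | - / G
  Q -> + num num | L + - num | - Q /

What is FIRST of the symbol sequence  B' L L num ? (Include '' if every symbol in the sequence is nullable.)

{ +, -, num }

Add FIRST(B')\{''} = { +, -, num }; B' is nullable, continue.
Add FIRST(L) = { +, -, num }; L is not nullable, stop.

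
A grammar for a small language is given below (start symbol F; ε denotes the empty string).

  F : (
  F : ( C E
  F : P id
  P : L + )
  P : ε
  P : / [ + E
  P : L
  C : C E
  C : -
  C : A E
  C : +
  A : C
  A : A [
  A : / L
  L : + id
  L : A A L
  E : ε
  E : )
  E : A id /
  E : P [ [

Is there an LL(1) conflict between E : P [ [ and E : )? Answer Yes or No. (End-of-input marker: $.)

No

FIRST(P [ [) = { +, -, /, [ } and FIRST()) = { ) }.
The FIRST sets are disjoint and neither alternative is nullable — no conflict.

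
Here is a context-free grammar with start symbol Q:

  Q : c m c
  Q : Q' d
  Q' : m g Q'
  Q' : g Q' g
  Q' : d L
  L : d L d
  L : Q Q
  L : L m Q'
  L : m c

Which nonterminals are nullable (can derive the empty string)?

No nonterminal has an empty production or an RHS whose symbols are all nullable.

{ } (none)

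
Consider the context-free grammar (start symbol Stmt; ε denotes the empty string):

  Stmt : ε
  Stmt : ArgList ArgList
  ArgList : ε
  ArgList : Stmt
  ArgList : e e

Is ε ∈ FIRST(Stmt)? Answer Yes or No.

Stmt has an ε-production, so Stmt ⇒ ε.

Yes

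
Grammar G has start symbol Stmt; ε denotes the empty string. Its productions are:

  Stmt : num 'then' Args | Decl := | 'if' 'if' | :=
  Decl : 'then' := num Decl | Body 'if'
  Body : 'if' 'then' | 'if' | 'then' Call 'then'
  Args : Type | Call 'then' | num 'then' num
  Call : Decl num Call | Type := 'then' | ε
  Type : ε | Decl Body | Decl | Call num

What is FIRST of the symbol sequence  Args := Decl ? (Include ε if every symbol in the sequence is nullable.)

{ 'if', 'then', :=, num }

Add FIRST(Args)\{ε} = { 'if', 'then', :=, num }; Args is nullable, continue.
:= is a terminal; add {:=} and stop.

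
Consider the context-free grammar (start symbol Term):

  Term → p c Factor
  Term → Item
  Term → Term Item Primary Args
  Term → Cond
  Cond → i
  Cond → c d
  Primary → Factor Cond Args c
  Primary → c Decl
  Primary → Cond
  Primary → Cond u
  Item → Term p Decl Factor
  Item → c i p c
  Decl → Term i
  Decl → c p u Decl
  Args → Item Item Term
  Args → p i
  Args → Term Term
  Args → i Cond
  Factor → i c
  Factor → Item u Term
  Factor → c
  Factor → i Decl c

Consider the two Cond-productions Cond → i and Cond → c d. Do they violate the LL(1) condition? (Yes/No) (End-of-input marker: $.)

No

FIRST(i) = { i } and FIRST(c d) = { c }.
The FIRST sets are disjoint and neither alternative is nullable — no conflict.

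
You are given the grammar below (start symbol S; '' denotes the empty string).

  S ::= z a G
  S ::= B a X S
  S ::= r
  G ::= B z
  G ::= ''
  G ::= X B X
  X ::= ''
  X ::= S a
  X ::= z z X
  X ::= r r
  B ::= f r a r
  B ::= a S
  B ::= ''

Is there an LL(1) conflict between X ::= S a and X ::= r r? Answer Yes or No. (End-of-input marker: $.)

FIRST(S a) = { a, f, r, z } and FIRST(r r) = { r }.
Both contain r, so the two alternatives are not disjoint — LL(1) conflict.

Yes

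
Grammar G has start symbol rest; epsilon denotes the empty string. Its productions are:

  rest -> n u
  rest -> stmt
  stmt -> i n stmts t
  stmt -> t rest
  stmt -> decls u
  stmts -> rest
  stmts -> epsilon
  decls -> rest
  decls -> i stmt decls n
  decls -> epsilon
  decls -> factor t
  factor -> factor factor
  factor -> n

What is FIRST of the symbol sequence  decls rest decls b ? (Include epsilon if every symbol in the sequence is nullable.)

Add FIRST(decls)\{epsilon} = { i, n, t, u }; decls is nullable, continue.
Add FIRST(rest) = { i, n, t, u }; rest is not nullable, stop.

{ i, n, t, u }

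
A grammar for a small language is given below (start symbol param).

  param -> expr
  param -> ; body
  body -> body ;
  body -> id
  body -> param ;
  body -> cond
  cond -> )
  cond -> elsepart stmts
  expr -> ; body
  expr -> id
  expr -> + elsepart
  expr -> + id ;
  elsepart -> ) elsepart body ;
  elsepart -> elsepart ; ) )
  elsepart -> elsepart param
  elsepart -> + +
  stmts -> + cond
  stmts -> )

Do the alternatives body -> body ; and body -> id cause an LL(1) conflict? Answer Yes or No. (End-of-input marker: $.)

Yes

FIRST(body ;) = { ), +, ;, id } and FIRST(id) = { id }.
Both contain id, so the two alternatives are not disjoint — LL(1) conflict.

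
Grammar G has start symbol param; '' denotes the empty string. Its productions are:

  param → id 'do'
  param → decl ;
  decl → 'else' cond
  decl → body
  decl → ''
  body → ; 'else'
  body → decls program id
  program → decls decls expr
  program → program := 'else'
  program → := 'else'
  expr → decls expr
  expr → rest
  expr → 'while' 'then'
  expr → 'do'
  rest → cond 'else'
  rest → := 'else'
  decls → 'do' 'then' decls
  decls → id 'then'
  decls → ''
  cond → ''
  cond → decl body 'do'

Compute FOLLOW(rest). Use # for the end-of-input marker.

In expr → rest: rest is at the end, add FOLLOW(expr) = { :=, id }.
Union: FOLLOW(rest) = { :=, id }.

{ :=, id }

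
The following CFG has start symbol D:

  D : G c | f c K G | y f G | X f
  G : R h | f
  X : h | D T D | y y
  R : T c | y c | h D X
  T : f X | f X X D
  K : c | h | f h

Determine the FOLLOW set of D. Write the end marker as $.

D is the start symbol, so $ ∈ FOLLOW(D).
In X : D T D: add FIRST(T D) = { f }.
In X : D T D: D is at the end, add FOLLOW(X) = { c, f, h, y }.
In R : h D X: add FIRST(X) = { f, h, y }.
In T : f X X D: D is at the end, add FOLLOW(T) = { c, f, h, y }.
Union: FOLLOW(D) = { $, c, f, h, y }.

{ $, c, f, h, y }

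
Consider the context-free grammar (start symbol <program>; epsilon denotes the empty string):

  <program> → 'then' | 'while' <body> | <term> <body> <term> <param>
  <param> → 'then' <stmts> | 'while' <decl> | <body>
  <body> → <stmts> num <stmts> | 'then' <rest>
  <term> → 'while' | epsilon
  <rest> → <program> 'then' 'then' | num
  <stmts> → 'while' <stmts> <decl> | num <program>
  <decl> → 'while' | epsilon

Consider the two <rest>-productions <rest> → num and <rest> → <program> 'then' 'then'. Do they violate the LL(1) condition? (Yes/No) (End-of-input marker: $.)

FIRST(num) = { num } and FIRST(<program> 'then' 'then') = { 'then', 'while', num }.
Both contain num, so the two alternatives are not disjoint — LL(1) conflict.

Yes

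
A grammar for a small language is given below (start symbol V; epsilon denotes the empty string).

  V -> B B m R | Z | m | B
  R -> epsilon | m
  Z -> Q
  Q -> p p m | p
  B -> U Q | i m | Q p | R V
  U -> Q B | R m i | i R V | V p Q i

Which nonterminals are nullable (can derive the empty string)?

Directly nullable (have an epsilon-production): R.
No other nonterminal has a production whose RHS symbols are all nullable.

{ R }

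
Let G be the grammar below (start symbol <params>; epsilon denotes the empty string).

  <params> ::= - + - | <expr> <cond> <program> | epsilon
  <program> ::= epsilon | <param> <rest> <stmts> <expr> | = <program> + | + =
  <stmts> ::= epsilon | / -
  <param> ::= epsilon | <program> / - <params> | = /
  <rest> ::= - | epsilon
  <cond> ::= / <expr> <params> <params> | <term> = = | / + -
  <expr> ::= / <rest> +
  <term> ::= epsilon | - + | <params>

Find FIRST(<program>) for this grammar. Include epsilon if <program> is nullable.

<program> ::= epsilon contributes epsilon.
From <program> ::= <param> <rest> <stmts> <expr>: <param>, <rest>, <stmts> nullable, take FIRST(<param>) ∪ FIRST(<rest>) ∪ FIRST(<stmts>) ∪ FIRST(<expr>) = { +, -, /, = }.
<program> ::= = <program> + contributes {=}.
<program> ::= + = contributes {+}.
Union: FIRST(<program>) = { +, -, /, =, epsilon }.

{ +, -, /, =, epsilon }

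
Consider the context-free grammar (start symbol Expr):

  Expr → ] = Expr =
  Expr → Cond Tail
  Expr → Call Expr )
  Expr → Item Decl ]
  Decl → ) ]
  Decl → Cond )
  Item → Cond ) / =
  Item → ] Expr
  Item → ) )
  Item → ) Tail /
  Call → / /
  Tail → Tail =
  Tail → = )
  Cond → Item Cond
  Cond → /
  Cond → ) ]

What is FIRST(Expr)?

Expr → ] = Expr = contributes {]}.
From Expr → Cond Tail: add FIRST(Cond) = { ), /, ] }.
From Expr → Call Expr ): add FIRST(Call) = { / }.
From Expr → Item Decl ]: add FIRST(Item) = { ), /, ] }.
Union: FIRST(Expr) = { ), /, ] }.

{ ), /, ] }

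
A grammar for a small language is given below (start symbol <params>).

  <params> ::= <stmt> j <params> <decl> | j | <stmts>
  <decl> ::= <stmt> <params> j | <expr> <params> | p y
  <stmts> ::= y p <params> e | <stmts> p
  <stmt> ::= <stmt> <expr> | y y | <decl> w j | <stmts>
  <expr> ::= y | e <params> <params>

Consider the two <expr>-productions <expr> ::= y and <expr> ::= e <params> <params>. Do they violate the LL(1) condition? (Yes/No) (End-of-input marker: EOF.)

FIRST(y) = { y } and FIRST(e <params> <params>) = { e }.
The FIRST sets are disjoint and neither alternative is nullable — no conflict.

No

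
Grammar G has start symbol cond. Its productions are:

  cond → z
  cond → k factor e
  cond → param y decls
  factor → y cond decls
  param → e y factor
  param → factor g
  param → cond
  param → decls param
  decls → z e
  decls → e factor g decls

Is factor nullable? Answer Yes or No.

No nonterminal in this grammar is nullable.
No production of factor has an RHS whose symbols are all nullable, so factor is not nullable.

No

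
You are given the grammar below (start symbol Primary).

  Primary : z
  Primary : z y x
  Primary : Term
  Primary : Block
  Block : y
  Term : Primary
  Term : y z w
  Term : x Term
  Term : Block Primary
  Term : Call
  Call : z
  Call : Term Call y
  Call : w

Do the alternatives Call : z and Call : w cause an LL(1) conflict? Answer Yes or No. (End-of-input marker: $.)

FIRST(z) = { z } and FIRST(w) = { w }.
The FIRST sets are disjoint and neither alternative is nullable — no conflict.

No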